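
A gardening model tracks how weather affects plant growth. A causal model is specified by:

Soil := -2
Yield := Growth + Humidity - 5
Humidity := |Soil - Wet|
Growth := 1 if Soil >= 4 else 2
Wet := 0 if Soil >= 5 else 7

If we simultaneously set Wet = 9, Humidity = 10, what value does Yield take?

Setting Wet = 9, Humidity = 10 by intervention discards those variables' equations.
Growth = 1 if Soil >= 4 else 2  [with Soil=-2]  = 2
Yield = Growth + Humidity - 5  [with Growth=2, Humidity=10]  = 7

7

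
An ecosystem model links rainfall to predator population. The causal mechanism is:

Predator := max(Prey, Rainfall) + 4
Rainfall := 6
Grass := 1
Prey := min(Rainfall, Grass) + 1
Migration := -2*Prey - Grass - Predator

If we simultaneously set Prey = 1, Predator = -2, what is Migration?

-1

Setting Prey = 1, Predator = -2 by intervention discards those variables' equations.
Migration = -2*Prey - Grass - Predator  [with Prey=1, Grass=1, Predator=-2]  = -1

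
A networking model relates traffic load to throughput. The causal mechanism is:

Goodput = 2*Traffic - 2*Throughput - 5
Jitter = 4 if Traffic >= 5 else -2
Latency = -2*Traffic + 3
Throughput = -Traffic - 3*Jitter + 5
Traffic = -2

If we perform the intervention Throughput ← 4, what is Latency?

7

The intervention breaks the incoming arrows to Throughput: Throughput = -Traffic - 3*Jitter + 5 no longer applies, and Throughput = 4.
Since Latency is not a descendant of the intervened variable, it is unaffected.
Latency = -2*Traffic + 3  [with Traffic=-2]  = 7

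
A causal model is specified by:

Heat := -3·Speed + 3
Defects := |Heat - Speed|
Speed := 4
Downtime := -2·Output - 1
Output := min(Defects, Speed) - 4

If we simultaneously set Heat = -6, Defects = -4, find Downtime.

15

Under do(Heat = -6, Defects = -4), each intervened variable's structural equation is replaced by its fixed value.
Output = min(Defects, Speed) - 4  [with Defects=-4, Speed=4]  = -8
Downtime = -2·Output - 1  [with Output=-8]  = 15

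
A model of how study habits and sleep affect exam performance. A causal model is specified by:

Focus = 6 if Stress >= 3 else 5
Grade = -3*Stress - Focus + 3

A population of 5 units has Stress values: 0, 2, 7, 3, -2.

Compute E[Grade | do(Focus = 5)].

-8

do(Focus=5) breaks Focus's dependence on Stress. With Focus=5 fixed, Grade across the units is -2, -8, -23, -11, 4, mean -8.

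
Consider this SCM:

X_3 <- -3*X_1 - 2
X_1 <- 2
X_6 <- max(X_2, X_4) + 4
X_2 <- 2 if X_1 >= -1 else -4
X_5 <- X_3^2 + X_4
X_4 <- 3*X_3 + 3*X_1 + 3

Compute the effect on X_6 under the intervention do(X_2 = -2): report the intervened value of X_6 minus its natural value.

-4

Under do(X_2=-2), the mechanism X_2 <- 2 if X_1 >= -1 else -4 is discarded; X_2 is fixed at -2.
X_3 = -3*X_1 - 2  [with X_1=2]  = -8
X_4 = 3*X_3 + 3*X_1 + 3  [with X_3=-8, X_1=2]  = -15
X_6 = max(X_2, X_4) + 4  [with X_2=-2, X_4=-15]  = 2
Without intervention: X_2 = 2 if X_1 >= -1 else -4  [with X_1=2]  = 2; X_3 = -3*X_1 - 2  [with X_1=2]  = -8; X_4 = 3*X_3 + 3*X_1 + 3  [with X_3=-8, X_1=2]  = -15; X_6 = max(X_2, X_4) + 4  [with X_2=2, X_4=-15]  = 6.
Change = 2 − 6 = -4.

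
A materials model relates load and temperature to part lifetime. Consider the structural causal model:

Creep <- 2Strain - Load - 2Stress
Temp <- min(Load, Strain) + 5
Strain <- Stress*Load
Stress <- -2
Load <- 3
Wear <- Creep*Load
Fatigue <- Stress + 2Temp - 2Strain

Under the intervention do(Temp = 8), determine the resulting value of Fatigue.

26

The intervention breaks the incoming arrows to Temp: Temp <- min(Load, Strain) + 5 no longer applies, and Temp = 8.
Strain = Stress*Load  [with Stress=-2, Load=3]  = -6
Fatigue = Stress + 2Temp - 2Strain  [with Stress=-2, Temp=8, Strain=-6]  = 26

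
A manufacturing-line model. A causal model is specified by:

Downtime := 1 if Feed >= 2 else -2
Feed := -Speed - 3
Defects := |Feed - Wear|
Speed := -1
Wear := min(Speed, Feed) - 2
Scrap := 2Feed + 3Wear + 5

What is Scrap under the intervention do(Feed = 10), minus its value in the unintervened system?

27

do(Feed=10) replaces the equation Feed := -Speed - 3 with the constant Feed = 10.
Wear = min(Speed, Feed) - 2  [with Speed=-1, Feed=10]  = -3
Scrap = 2Feed + 3Wear + 5  [with Feed=10, Wear=-3]  = 16
Without intervention: Feed = -Speed - 3  [with Speed=-1]  = -2; Wear = min(Speed, Feed) - 2  [with Speed=-1, Feed=-2]  = -4; Scrap = 2Feed + 3Wear + 5  [with Feed=-2, Wear=-4]  = -11.
Change = 16 − (-11) = 27.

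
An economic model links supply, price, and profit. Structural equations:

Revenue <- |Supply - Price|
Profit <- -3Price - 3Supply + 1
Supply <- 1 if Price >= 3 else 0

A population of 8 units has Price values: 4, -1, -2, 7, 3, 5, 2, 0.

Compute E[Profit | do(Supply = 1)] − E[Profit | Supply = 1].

7.5

The intervention sets Supply=1 in all 8 units regardless of Price. Recomputing Profit per unit gives -14, 1, 4, -23, -11, -17, -8, -2; average -8.75.
E[Profit|Supply=1] averages over only the 4 units with Supply=1 (Price = 4, 7, 3, 5): Profit = -14, -23, -11, -17, mean -16.25.
Difference = -8.75 − (-16.25) = 7.5.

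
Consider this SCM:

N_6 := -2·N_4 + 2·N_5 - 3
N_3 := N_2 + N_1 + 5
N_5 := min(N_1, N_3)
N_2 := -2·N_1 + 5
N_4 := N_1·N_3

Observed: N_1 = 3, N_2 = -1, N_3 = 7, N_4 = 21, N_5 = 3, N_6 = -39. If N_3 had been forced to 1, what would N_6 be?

-7

The intervention breaks the incoming arrows to N_3: N_3 := N_2 + N_1 + 5 no longer applies, and N_3 = 1.
N_4 = N_1·N_3  [with N_1=3, N_3=1]  = 3
N_5 = min(N_1, N_3)  [with N_1=3, N_3=1]  = 1
N_6 = -2·N_4 + 2·N_5 - 3  [with N_4=3, N_5=1]  = -7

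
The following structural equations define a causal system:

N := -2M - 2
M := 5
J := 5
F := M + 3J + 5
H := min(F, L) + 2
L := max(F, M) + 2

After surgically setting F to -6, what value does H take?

-4

The intervention breaks the incoming arrows to F: F := M + 3J + 5 no longer applies, and F = -6.
L = max(F, M) + 2  [with F=-6, M=5]  = 7
H = min(F, L) + 2  [with F=-6, L=7]  = -4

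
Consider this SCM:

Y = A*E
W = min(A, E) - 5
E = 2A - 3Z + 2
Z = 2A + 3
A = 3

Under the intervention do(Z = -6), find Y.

Under do(Z=-6), the mechanism Z = 2A + 3 is discarded; Z is fixed at -6.
E = 2A - 3Z + 2  [with A=3, Z=-6]  = 26
Y = A*E  [with A=3, E=26]  = 78

78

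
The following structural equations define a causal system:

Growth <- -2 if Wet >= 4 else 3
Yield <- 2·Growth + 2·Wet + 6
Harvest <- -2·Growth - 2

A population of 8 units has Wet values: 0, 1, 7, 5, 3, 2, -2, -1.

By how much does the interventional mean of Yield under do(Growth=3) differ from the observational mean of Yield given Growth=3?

2.75

do(Growth=3) breaks Growth's dependence on Wet. With Growth=3 fixed, Yield across the units is 12, 14, 26, 22, 18, 16, 8, 10, mean 15.75.
Observing Growth=3 restricts to units where Growth's equation naturally yields 3: Wet ∈ {0, 1, 3, 2, -2, -1}. In that subpopulation Yield = 12, 14, 18, 16, 8, 10, mean 13.
Difference = 15.75 − 13 = 2.75.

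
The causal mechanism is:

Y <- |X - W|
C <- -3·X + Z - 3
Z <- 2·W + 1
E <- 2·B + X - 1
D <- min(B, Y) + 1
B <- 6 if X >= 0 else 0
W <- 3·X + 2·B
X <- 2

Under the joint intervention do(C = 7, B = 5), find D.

6

Under do(C = 7, B = 5), each intervened variable's structural equation is replaced by its fixed value.
W = 3·X + 2·B  [with X=2, B=5]  = 16
Y = |X - W|  [with X=2, W=16]  = 14
D = min(B, Y) + 1  [with B=5, Y=14]  = 6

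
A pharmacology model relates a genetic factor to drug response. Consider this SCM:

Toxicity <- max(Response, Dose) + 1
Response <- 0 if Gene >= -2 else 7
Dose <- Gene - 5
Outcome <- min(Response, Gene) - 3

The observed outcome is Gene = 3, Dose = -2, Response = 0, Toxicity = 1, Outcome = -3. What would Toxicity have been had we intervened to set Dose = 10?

11

Under do(Dose=10), the mechanism Dose <- Gene - 5 is discarded; Dose is fixed at 10.
Response = 0 if Gene >= -2 else 7  [with Gene=3]  = 0
Toxicity = max(Response, Dose) + 1  [with Response=0, Dose=10]  = 11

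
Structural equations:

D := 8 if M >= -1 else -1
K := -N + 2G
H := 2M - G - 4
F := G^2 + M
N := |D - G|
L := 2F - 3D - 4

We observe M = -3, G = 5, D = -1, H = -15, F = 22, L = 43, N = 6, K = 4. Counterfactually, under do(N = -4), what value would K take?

14

do(N=-4) replaces the equation N := |D - G| with the constant N = -4.
K = -N + 2G  [with N=-4, G=5]  = 14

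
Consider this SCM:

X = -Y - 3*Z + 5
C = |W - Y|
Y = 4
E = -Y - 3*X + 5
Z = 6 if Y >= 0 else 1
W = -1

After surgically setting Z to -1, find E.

do(Z=-1) replaces the equation Z = 6 if Y >= 0 else 1 with the constant Z = -1.
X = -Y - 3*Z + 5  [with Y=4, Z=-1]  = 4
E = -Y - 3*X + 5  [with Y=4, X=4]  = -11

-11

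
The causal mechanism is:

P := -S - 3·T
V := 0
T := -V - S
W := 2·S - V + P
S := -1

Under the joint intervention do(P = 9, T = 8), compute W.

7

The joint intervention fixes P = 9, T = 8, removing each variable's own equation.
W = 2·S - V + P  [with S=-1, V=0, P=9]  = 7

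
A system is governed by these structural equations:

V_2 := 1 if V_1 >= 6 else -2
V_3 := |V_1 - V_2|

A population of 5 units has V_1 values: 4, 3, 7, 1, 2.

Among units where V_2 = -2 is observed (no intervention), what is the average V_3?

4.5

E[V_3|V_2=-2] averages over only the 4 units with V_2=-2 (V_1 = 4, 3, 1, 2): V_3 = 6, 5, 3, 4, mean 4.5.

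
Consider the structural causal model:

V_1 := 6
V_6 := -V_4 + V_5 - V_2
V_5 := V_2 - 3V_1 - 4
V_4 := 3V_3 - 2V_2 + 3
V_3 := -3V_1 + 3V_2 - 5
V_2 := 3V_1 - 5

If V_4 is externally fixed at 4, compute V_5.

-9

Intervening sets V_4 = 4 and removes its equation (V_4 := 3V_3 - 2V_2 + 3).
No directed path runs from V_4 to V_5, so V_5 keeps its natural value.
V_2 = 3V_1 - 5  [with V_1=6]  = 13
V_5 = V_2 - 3V_1 - 4  [with V_2=13, V_1=6]  = -9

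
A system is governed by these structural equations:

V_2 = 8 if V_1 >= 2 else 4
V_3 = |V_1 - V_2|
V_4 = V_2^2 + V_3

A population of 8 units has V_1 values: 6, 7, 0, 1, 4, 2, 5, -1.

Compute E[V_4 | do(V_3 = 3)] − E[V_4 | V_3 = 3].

6

Every unit gets V_3=3 under the intervention. V_4 values become 67, 67, 19, 19, 67, 67, 67, 19; E[V_4|do(V_3=3)] = 49.
E[V_4|V_3=3] averages over only the 2 units with V_3=3 (V_1 = 1, 5): V_4 = 19, 67, mean 43.
Difference = 49 − 43 = 6.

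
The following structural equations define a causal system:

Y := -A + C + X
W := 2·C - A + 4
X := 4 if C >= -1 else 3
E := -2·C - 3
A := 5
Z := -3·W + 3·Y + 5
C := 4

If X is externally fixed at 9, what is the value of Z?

The intervention breaks the incoming arrows to X: X := 4 if C >= -1 else 3 no longer applies, and X = 9.
Y = -A + C + X  [with A=5, C=4, X=9]  = 8
W = 2·C - A + 4  [with C=4, A=5]  = 7
Z = -3·W + 3·Y + 5  [with W=7, Y=8]  = 8

8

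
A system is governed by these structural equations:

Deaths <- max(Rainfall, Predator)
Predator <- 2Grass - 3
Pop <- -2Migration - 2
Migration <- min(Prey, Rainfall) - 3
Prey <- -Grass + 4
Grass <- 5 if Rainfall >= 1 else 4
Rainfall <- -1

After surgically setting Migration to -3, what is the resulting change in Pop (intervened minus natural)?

Intervening sets Migration = -3 and removes its equation (Migration <- min(Prey, Rainfall) - 3).
Pop = -2Migration - 2  [with Migration=-3]  = 4
Without intervention: Grass = 5 if Rainfall >= 1 else 4  [with Rainfall=-1]  = 4; Prey = -Grass + 4  [with Grass=4]  = 0; Migration = min(Prey, Rainfall) - 3  [with Prey=0, Rainfall=-1]  = -4; Pop = -2Migration - 2  [with Migration=-4]  = 6.
Change = 4 − 6 = -2.

-2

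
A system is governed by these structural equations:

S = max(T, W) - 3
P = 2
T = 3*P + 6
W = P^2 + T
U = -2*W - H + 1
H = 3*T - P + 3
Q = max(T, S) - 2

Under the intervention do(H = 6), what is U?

-37

The intervention breaks the incoming arrows to H: H = 3*T - P + 3 no longer applies, and H = 6.
T = 3*P + 6  [with P=2]  = 12
W = P^2 + T  [with P=2, T=12]  = 16
U = -2*W - H + 1  [with W=16, H=6]  = -37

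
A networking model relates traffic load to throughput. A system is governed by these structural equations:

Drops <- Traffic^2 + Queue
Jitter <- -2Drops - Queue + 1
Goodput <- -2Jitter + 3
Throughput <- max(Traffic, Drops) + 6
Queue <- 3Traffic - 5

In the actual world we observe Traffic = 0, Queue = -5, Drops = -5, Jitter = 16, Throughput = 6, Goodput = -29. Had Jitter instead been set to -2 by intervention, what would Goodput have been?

7

Under do(Jitter=-2), the mechanism Jitter <- -2Drops - Queue + 1 is discarded; Jitter is fixed at -2.
Goodput = -2Jitter + 3  [with Jitter=-2]  = 7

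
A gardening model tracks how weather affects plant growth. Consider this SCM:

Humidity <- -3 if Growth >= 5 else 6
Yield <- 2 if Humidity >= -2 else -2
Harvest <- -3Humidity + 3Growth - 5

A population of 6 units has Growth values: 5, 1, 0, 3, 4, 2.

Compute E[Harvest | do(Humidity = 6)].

-15.5

do(Humidity=6) breaks Humidity's dependence on Growth. With Humidity=6 fixed, Harvest across the units is -8, -20, -23, -14, -11, -17, mean -15.5.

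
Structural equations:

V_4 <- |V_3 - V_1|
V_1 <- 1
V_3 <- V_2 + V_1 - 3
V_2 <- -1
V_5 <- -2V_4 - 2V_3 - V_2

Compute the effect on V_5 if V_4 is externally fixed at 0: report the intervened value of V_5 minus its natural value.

8

Intervening sets V_4 = 0 and removes its equation (V_4 <- |V_3 - V_1|).
V_3 = V_2 + V_1 - 3  [with V_2=-1, V_1=1]  = -3
V_5 = -2V_4 - 2V_3 - V_2  [with V_4=0, V_3=-3, V_2=-1]  = 7
Without intervention: V_3 = V_2 + V_1 - 3  [with V_2=-1, V_1=1]  = -3; V_4 = |V_3 - V_1|  [with V_3=-3, V_1=1]  = 4; V_5 = -2V_4 - 2V_3 - V_2  [with V_4=4, V_3=-3, V_2=-1]  = -1.
Change = 7 − (-1) = 8.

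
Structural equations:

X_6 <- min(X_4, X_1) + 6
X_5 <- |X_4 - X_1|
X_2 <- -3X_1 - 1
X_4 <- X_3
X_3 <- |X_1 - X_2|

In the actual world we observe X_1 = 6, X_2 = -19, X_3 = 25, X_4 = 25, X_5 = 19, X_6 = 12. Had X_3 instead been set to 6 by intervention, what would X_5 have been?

0

do(X_3=6) replaces the equation X_3 <- |X_1 - X_2| with the constant X_3 = 6.
X_4 = X_3  [with X_3=6]  = 6
X_5 = |X_4 - X_1|  [with X_4=6, X_1=6]  = 0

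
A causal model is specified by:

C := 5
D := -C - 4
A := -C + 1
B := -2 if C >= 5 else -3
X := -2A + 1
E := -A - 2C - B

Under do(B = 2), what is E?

-8

Under do(B=2), the mechanism B := -2 if C >= 5 else -3 is discarded; B is fixed at 2.
A = -C + 1  [with C=5]  = -4
E = -A - 2C - B  [with A=-4, C=5, B=2]  = -8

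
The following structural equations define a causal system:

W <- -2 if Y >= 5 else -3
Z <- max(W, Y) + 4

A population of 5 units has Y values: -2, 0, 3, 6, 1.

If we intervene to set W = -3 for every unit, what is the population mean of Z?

do(W=-3) breaks W's dependence on Y. With W=-3 fixed, Z across the units is 2, 4, 7, 10, 5, mean 5.6.

5.6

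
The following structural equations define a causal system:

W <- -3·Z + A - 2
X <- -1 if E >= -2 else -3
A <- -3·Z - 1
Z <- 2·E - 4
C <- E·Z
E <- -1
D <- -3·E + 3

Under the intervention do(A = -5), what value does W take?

The intervention breaks the incoming arrows to A: A <- -3·Z - 1 no longer applies, and A = -5.
Z = 2·E - 4  [with E=-1]  = -6
W = -3·Z + A - 2  [with Z=-6, A=-5]  = 11

11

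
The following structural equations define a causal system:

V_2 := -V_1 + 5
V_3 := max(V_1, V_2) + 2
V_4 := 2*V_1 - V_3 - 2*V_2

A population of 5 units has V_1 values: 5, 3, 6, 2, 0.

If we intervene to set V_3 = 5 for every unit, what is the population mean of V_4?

do(V_3=5) breaks V_3's dependence on V_1. With V_3=5 fixed, V_4 across the units is 5, -3, 9, -7, -15, mean -2.2.

-2.2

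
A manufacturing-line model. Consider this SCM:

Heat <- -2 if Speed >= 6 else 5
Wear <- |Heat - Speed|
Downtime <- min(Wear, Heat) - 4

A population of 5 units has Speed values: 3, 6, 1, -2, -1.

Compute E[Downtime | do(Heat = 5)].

The intervention sets Heat=5 in all 5 units regardless of Speed. Recomputing Downtime per unit gives -2, -3, 0, 1, 1; average -0.6.

-0.6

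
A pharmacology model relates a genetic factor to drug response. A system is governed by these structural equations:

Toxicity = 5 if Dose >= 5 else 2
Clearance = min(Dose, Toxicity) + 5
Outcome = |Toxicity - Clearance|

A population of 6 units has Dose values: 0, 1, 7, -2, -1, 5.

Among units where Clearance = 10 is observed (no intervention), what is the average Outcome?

5

E[Outcome|Clearance=10] averages over only the 2 units with Clearance=10 (Dose = 7, 5): Outcome = 5, 5, mean 5.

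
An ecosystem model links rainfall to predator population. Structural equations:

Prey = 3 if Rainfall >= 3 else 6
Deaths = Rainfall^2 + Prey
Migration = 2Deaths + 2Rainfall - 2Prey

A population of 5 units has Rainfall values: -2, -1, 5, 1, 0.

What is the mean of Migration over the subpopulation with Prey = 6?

2

Observing Prey=6 restricts to units where Prey's equation naturally yields 6: Rainfall ∈ {-2, -1, 1, 0}. In that subpopulation Migration = 4, 0, 4, 0, mean 2.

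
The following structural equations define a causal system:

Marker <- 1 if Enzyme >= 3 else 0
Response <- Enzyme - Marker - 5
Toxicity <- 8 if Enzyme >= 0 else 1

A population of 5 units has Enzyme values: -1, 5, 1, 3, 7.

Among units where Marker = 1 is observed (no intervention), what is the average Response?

Conditioning on Marker=1 selects the 3 unit(s) with Enzyme ∈ {5, 3, 7}. Their Response values: -1, -3, 1. Mean = -1.

-1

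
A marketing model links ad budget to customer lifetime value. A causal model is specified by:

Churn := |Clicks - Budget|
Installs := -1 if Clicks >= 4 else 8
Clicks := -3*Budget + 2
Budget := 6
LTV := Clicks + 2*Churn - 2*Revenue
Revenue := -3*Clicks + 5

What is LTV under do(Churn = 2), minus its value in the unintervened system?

-40

Under do(Churn=2), the mechanism Churn := |Clicks - Budget| is discarded; Churn is fixed at 2.
Clicks = -3*Budget + 2  [with Budget=6]  = -16
Revenue = -3*Clicks + 5  [with Clicks=-16]  = 53
LTV = Clicks + 2*Churn - 2*Revenue  [with Clicks=-16, Churn=2, Revenue=53]  = -118
Without intervention: Clicks = -3*Budget + 2  [with Budget=6]  = -16; Churn = |Clicks - Budget|  [with Clicks=-16, Budget=6]  = 22; Revenue = -3*Clicks + 5  [with Clicks=-16]  = 53; LTV = Clicks + 2*Churn - 2*Revenue  [with Clicks=-16, Churn=22, Revenue=53]  = -78.
Change = -118 − (-78) = -40.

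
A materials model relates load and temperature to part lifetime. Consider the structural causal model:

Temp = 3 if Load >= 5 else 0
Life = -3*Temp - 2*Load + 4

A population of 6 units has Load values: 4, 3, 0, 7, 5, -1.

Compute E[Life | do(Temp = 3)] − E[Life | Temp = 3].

6

Under do(Temp=3), Temp's equation is replaced by Temp=3 for every unit. Per-unit Life: -13, -11, -5, -19, -15, -3. Mean = -11.
Observing Temp=3 restricts to units where Temp's equation naturally yields 3: Load ∈ {7, 5}. In that subpopulation Life = -19, -15, mean -17.
Difference = -11 − (-17) = 6.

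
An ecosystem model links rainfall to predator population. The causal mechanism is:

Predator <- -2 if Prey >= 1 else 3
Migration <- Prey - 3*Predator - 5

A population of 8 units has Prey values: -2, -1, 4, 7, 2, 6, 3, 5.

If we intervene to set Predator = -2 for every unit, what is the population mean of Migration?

The intervention sets Predator=-2 in all 8 units regardless of Prey. Recomputing Migration per unit gives -1, 0, 5, 8, 3, 7, 4, 6; average 4.

4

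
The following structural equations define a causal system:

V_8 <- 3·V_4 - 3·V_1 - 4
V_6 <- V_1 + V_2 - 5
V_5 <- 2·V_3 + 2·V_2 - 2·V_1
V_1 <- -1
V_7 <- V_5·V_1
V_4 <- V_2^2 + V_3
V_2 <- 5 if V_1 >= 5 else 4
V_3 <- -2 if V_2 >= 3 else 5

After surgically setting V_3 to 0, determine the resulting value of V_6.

The intervention breaks the incoming arrows to V_3: V_3 <- -2 if V_2 >= 3 else 5 no longer applies, and V_3 = 0.
No directed path runs from V_3 to V_6, so V_6 keeps its natural value.
V_2 = 5 if V_1 >= 5 else 4  [with V_1=-1]  = 4
V_6 = V_1 + V_2 - 5  [with V_1=-1, V_2=4]  = -2

-2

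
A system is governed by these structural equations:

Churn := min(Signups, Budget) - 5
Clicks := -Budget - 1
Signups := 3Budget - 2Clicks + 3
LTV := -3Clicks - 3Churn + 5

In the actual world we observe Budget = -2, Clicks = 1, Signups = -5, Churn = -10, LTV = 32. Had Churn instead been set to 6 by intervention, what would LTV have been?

Intervening sets Churn = 6 and removes its equation (Churn := min(Signups, Budget) - 5).
Clicks = -Budget - 1  [with Budget=-2]  = 1
LTV = -3Clicks - 3Churn + 5  [with Clicks=1, Churn=6]  = -16

-16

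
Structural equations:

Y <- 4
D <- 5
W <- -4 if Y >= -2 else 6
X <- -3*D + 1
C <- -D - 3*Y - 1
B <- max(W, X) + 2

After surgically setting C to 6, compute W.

The intervention breaks the incoming arrows to C: C <- -D - 3*Y - 1 no longer applies, and C = 6.
W is not downstream of the intervention, so its value is determined by the original equations.
W = -4 if Y >= -2 else 6  [with Y=4]  = -4

-4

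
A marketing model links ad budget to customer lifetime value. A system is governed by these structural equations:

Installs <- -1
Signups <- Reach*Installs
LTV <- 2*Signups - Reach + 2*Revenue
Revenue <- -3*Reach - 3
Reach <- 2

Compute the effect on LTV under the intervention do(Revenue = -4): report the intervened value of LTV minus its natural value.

10

Intervening sets Revenue = -4 and removes its equation (Revenue <- -3*Reach - 3).
Signups = Reach*Installs  [with Reach=2, Installs=-1]  = -2
LTV = 2*Signups - Reach + 2*Revenue  [with Signups=-2, Reach=2, Revenue=-4]  = -14
Without intervention: Signups = Reach*Installs  [with Reach=2, Installs=-1]  = -2; Revenue = -3*Reach - 3  [with Reach=2]  = -9; LTV = 2*Signups - Reach + 2*Revenue  [with Signups=-2, Reach=2, Revenue=-9]  = -24.
Change = -14 − (-24) = 10.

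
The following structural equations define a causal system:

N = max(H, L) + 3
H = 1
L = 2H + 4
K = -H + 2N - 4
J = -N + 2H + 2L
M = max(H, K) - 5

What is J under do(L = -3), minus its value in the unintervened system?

do(L=-3) replaces the equation L = 2H + 4 with the constant L = -3.
N = max(H, L) + 3  [with H=1, L=-3]  = 4
J = -N + 2H + 2L  [with N=4, H=1, L=-3]  = -8
Without intervention: L = 2H + 4  [with H=1]  = 6; N = max(H, L) + 3  [with H=1, L=6]  = 9; J = -N + 2H + 2L  [with N=9, H=1, L=6]  = 5.
Change = -8 − 5 = -13.

-13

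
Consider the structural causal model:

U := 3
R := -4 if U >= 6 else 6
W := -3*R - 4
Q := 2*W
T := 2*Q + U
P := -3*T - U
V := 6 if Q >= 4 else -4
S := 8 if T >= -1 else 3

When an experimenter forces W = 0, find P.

The intervention breaks the incoming arrows to W: W := -3*R - 4 no longer applies, and W = 0.
Q = 2*W  [with W=0]  = 0
T = 2*Q + U  [with Q=0, U=3]  = 3
P = -3*T - U  [with T=3, U=3]  = -12

-12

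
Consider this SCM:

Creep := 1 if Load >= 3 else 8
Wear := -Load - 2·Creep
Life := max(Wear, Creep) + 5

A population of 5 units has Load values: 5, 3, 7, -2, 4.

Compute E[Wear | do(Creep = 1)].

-5.4

The intervention sets Creep=1 in all 5 units regardless of Load. Recomputing Wear per unit gives -7, -5, -9, 0, -6; average -5.4.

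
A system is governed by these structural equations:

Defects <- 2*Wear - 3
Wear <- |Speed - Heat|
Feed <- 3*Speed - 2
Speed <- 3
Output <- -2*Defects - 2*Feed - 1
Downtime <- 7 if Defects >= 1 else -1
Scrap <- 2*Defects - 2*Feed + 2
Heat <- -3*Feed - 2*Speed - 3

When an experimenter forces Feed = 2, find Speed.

Under do(Feed=2), the mechanism Feed <- 3*Speed - 2 is discarded; Feed is fixed at 2.
Speed is not downstream of the intervention, so its value is determined by the original equations.

3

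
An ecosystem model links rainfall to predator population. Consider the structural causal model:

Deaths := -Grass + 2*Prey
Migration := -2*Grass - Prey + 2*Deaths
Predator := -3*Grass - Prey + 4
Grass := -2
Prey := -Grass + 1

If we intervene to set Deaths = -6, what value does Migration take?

Intervening sets Deaths = -6 and removes its equation (Deaths := -Grass + 2*Prey).
Prey = -Grass + 1  [with Grass=-2]  = 3
Migration = -2*Grass - Prey + 2*Deaths  [with Grass=-2, Prey=3, Deaths=-6]  = -11

-11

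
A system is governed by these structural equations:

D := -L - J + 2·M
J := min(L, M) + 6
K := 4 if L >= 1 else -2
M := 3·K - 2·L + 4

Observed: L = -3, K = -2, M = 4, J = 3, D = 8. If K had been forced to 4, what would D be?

do(K=4) replaces the equation K := 4 if L >= 1 else -2 with the constant K = 4.
M = 3·K - 2·L + 4  [with K=4, L=-3]  = 22
J = min(L, M) + 6  [with L=-3, M=22]  = 3
D = -L - J + 2·M  [with L=-3, J=3, M=22]  = 44

44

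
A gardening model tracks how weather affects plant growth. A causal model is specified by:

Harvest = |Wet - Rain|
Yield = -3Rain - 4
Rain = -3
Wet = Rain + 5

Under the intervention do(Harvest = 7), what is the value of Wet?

2

The intervention breaks the incoming arrows to Harvest: Harvest = |Wet - Rain| no longer applies, and Harvest = 7.
Since Wet is not a descendant of the intervened variable, it is unaffected.
Wet = Rain + 5  [with Rain=-3]  = 2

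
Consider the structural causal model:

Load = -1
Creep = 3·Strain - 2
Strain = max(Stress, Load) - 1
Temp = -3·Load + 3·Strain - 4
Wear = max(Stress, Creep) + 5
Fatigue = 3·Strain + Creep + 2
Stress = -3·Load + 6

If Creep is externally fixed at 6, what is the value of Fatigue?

32

Under do(Creep=6), the mechanism Creep = 3·Strain - 2 is discarded; Creep is fixed at 6.
Stress = -3·Load + 6  [with Load=-1]  = 9
Strain = max(Stress, Load) - 1  [with Stress=9, Load=-1]  = 8
Fatigue = 3·Strain + Creep + 2  [with Strain=8, Creep=6]  = 32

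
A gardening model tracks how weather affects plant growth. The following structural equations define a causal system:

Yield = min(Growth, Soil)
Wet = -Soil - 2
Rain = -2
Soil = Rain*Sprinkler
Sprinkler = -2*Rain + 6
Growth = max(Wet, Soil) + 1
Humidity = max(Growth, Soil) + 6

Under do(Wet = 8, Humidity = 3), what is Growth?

9

Setting Wet = 8, Humidity = 3 by intervention discards those variables' equations.
Sprinkler = -2*Rain + 6  [with Rain=-2]  = 10
Soil = Rain*Sprinkler  [with Rain=-2, Sprinkler=10]  = -20
Growth = max(Wet, Soil) + 1  [with Wet=8, Soil=-20]  = 9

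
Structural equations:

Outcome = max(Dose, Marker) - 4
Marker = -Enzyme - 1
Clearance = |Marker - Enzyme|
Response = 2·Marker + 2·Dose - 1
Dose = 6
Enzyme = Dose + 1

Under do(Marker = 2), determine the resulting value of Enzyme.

7

Under do(Marker=2), the mechanism Marker = -Enzyme - 1 is discarded; Marker is fixed at 2.
Since Enzyme is not a descendant of the intervened variable, it is unaffected.
Enzyme = Dose + 1  [with Dose=6]  = 7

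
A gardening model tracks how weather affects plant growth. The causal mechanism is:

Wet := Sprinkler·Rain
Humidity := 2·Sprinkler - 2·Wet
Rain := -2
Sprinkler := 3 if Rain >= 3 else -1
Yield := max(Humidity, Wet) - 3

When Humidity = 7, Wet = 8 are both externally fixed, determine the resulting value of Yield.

5

The joint intervention fixes Humidity = 7, Wet = 8, removing each variable's own equation.
Yield = max(Humidity, Wet) - 3  [with Humidity=7, Wet=8]  = 5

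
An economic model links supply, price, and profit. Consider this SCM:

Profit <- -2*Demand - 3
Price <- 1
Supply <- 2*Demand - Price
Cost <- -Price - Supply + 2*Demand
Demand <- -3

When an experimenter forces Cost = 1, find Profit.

3

Intervening sets Cost = 1 and removes its equation (Cost <- -Price - Supply + 2*Demand).
No directed path runs from Cost to Profit, so Profit keeps its natural value.
Profit = -2*Demand - 3  [with Demand=-3]  = 3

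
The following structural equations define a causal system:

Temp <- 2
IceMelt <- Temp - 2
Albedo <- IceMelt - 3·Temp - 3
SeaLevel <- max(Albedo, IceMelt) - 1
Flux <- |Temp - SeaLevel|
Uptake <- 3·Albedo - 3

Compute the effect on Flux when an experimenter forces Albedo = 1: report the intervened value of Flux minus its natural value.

-1

do(Albedo=1) replaces the equation Albedo <- IceMelt - 3·Temp - 3 with the constant Albedo = 1.
IceMelt = Temp - 2  [with Temp=2]  = 0
SeaLevel = max(Albedo, IceMelt) - 1  [with Albedo=1, IceMelt=0]  = 0
Flux = |Temp - SeaLevel|  [with Temp=2, SeaLevel=0]  = 2
Without intervention: IceMelt = Temp - 2  [with Temp=2]  = 0; Albedo = IceMelt - 3·Temp - 3  [with IceMelt=0, Temp=2]  = -9; SeaLevel = max(Albedo, IceMelt) - 1  [with Albedo=-9, IceMelt=0]  = -1; Flux = |Temp - SeaLevel|  [with Temp=2, SeaLevel=-1]  = 3.
Change = 2 − 3 = -1.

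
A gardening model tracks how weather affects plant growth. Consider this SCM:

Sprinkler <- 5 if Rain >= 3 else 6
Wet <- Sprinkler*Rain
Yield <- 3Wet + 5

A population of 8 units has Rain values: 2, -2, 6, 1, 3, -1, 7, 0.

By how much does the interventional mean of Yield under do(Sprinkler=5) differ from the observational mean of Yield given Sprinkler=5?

Under do(Sprinkler=5), Sprinkler's equation is replaced by Sprinkler=5 for every unit. Per-unit Yield: 35, -25, 95, 20, 50, -10, 110, 5. Mean = 35.
E[Yield|Sprinkler=5] averages over only the 3 units with Sprinkler=5 (Rain = 6, 3, 7): Yield = 95, 50, 110, mean 85.
Difference = 35 − 85 = -50.

-50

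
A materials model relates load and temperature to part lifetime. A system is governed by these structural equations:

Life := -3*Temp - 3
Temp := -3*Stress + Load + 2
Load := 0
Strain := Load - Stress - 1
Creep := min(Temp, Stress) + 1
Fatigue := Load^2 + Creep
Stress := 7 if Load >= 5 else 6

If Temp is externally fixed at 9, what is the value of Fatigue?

Under do(Temp=9), the mechanism Temp := -3*Stress + Load + 2 is discarded; Temp is fixed at 9.
Stress = 7 if Load >= 5 else 6  [with Load=0]  = 6
Creep = min(Temp, Stress) + 1  [with Temp=9, Stress=6]  = 7
Fatigue = Load^2 + Creep  [with Load=0, Creep=7]  = 7

7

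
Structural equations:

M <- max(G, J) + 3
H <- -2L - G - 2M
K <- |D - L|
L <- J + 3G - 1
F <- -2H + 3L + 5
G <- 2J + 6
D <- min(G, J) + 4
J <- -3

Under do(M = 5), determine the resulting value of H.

do(M=5) replaces the equation M <- max(G, J) + 3 with the constant M = 5.
G = 2J + 6  [with J=-3]  = 0
L = J + 3G - 1  [with J=-3, G=0]  = -4
H = -2L - G - 2M  [with L=-4, G=0, M=5]  = -2

-2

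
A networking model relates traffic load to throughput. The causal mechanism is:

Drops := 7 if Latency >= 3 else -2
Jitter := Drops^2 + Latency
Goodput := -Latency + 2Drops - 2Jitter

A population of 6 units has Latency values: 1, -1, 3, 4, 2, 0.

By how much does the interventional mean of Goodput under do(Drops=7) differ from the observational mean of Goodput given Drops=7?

The intervention sets Drops=7 in all 6 units regardless of Latency. Recomputing Goodput per unit gives -87, -81, -93, -96, -90, -84; average -88.5.
Observing Drops=7 restricts to units where Drops's equation naturally yields 7: Latency ∈ {3, 4}. In that subpopulation Goodput = -93, -96, mean -94.5.
Difference = -88.5 − (-94.5) = 6.

6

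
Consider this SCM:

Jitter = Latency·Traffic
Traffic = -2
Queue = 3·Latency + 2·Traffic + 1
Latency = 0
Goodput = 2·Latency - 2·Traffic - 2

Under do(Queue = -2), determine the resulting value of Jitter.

0

The intervention breaks the incoming arrows to Queue: Queue = 3·Latency + 2·Traffic + 1 no longer applies, and Queue = -2.
Jitter is not downstream of the intervention, so its value is determined by the original equations.
Jitter = Latency·Traffic  [with Latency=0, Traffic=-2]  = 0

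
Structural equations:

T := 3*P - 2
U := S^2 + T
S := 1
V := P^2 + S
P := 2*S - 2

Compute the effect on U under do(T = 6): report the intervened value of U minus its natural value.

8

Intervening sets T = 6 and removes its equation (T := 3*P - 2).
U = S^2 + T  [with S=1, T=6]  = 7
Without intervention: P = 2*S - 2  [with S=1]  = 0; T = 3*P - 2  [with P=0]  = -2; U = S^2 + T  [with S=1, T=-2]  = -1.
Change = 7 − (-1) = 8.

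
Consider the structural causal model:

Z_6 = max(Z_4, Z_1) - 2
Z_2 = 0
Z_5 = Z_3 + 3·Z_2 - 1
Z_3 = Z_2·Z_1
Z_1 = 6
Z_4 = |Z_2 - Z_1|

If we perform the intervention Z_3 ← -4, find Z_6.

The intervention breaks the incoming arrows to Z_3: Z_3 = Z_2·Z_1 no longer applies, and Z_3 = -4.
No directed path runs from Z_3 to Z_6, so Z_6 keeps its natural value.
Z_4 = |Z_2 - Z_1|  [with Z_2=0, Z_1=6]  = 6
Z_6 = max(Z_4, Z_1) - 2  [with Z_4=6, Z_1=6]  = 4

4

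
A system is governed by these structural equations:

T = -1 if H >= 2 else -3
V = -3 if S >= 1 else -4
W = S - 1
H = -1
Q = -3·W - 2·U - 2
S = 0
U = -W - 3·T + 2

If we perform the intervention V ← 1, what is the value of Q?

-23

Intervening sets V = 1 and removes its equation (V = -3 if S >= 1 else -4).
Since Q is not a descendant of the intervened variable, it is unaffected.
W = S - 1  [with S=0]  = -1
T = -1 if H >= 2 else -3  [with H=-1]  = -3
U = -W - 3·T + 2  [with W=-1, T=-3]  = 12
Q = -3·W - 2·U - 2  [with W=-1, U=12]  = -23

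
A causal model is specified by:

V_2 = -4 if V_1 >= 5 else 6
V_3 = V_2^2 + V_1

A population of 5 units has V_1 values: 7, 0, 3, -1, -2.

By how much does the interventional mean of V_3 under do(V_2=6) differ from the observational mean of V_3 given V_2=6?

1.4

do(V_2=6) breaks V_2's dependence on V_1. With V_2=6 fixed, V_3 across the units is 43, 36, 39, 35, 34, mean 37.4.
Observing V_2=6 restricts to units where V_2's equation naturally yields 6: V_1 ∈ {0, 3, -1, -2}. In that subpopulation V_3 = 36, 39, 35, 34, mean 36.
Difference = 37.4 − 36 = 1.4.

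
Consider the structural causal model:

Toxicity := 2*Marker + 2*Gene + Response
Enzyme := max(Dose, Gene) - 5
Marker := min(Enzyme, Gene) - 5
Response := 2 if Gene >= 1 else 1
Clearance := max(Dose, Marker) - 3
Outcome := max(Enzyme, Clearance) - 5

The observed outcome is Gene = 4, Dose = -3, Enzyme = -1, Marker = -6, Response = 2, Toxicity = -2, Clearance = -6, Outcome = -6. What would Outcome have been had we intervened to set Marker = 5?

-3

do(Marker=5) replaces the equation Marker := min(Enzyme, Gene) - 5 with the constant Marker = 5.
Enzyme = max(Dose, Gene) - 5  [with Dose=-3, Gene=4]  = -1
Clearance = max(Dose, Marker) - 3  [with Dose=-3, Marker=5]  = 2
Outcome = max(Enzyme, Clearance) - 5  [with Enzyme=-1, Clearance=2]  = -3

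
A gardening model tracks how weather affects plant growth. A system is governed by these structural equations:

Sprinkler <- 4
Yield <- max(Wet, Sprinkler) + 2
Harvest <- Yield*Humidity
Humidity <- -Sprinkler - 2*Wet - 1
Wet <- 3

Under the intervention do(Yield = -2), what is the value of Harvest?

22

Intervening sets Yield = -2 and removes its equation (Yield <- max(Wet, Sprinkler) + 2).
Humidity = -Sprinkler - 2*Wet - 1  [with Sprinkler=4, Wet=3]  = -11
Harvest = Yield*Humidity  [with Yield=-2, Humidity=-11]  = 22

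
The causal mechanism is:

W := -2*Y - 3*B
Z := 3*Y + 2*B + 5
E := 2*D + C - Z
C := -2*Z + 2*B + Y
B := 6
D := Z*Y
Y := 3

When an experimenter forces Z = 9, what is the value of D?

The intervention breaks the incoming arrows to Z: Z := 3*Y + 2*B + 5 no longer applies, and Z = 9.
D = Z*Y  [with Z=9, Y=3]  = 27

27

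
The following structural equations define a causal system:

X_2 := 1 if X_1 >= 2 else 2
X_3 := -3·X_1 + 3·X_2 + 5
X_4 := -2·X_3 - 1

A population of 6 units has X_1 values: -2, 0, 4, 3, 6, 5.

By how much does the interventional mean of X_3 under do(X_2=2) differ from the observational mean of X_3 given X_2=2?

-11

Every unit gets X_2=2 under the intervention. X_3 values become 17, 11, -1, 2, -7, -4; E[X_3|do(X_2=2)] = 3.
Conditioning on X_2=2 selects the 2 unit(s) with X_1 ∈ {-2, 0}. Their X_3 values: 17, 11. Mean = 14.
Difference = 3 − 14 = -11.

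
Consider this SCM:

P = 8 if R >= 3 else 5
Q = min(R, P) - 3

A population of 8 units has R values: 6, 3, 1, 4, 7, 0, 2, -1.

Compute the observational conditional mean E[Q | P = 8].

2

Observing P=8 restricts to units where P's equation naturally yields 8: R ∈ {6, 3, 4, 7}. In that subpopulation Q = 3, 0, 1, 4, mean 2.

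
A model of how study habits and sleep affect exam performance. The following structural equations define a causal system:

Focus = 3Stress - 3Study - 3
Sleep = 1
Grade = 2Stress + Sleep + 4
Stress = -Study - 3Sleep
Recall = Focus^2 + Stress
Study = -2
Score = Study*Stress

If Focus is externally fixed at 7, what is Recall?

Under do(Focus=7), the mechanism Focus = 3Stress - 3Study - 3 is discarded; Focus is fixed at 7.
Stress = -Study - 3Sleep  [with Study=-2, Sleep=1]  = -1
Recall = Focus^2 + Stress  [with Focus=7, Stress=-1]  = 48

48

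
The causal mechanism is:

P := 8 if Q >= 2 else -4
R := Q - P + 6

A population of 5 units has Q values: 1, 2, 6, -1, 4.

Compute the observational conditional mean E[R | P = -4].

Conditioning on P=-4 selects the 2 unit(s) with Q ∈ {1, -1}. Their R values: 11, 9. Mean = 10.

10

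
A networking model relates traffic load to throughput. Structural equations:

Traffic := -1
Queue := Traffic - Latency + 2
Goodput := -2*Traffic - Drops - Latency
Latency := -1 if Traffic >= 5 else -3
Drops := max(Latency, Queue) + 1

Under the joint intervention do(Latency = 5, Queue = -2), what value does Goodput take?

-9

Under do(Latency = 5, Queue = -2), each intervened variable's structural equation is replaced by its fixed value.
Drops = max(Latency, Queue) + 1  [with Latency=5, Queue=-2]  = 6
Goodput = -2*Traffic - Drops - Latency  [with Traffic=-1, Drops=6, Latency=5]  = -9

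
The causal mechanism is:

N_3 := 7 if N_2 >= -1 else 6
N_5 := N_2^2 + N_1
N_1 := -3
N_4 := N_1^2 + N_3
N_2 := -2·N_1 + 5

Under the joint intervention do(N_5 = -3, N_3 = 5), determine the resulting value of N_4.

14

Under do(N_5 = -3, N_3 = 5), each intervened variable's structural equation is replaced by its fixed value.
N_4 = N_1^2 + N_3  [with N_1=-3, N_3=5]  = 14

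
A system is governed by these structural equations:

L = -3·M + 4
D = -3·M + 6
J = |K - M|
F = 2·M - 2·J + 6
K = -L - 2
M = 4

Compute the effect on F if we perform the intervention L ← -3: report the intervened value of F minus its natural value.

do(L=-3) replaces the equation L = -3·M + 4 with the constant L = -3.
K = -L - 2  [with L=-3]  = 1
J = |K - M|  [with K=1, M=4]  = 3
F = 2·M - 2·J + 6  [with M=4, J=3]  = 8
Without intervention: L = -3·M + 4  [with M=4]  = -8; K = -L - 2  [with L=-8]  = 6; J = |K - M|  [with K=6, M=4]  = 2; F = 2·M - 2·J + 6  [with M=4, J=2]  = 10.
Change = 8 − 10 = -2.

-2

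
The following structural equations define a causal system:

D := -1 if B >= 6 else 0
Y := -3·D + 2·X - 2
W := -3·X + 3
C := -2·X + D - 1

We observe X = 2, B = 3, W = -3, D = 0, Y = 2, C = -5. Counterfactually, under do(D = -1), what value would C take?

Under do(D=-1), the mechanism D := -1 if B >= 6 else 0 is discarded; D is fixed at -1.
C = -2·X + D - 1  [with X=2, D=-1]  = -6

-6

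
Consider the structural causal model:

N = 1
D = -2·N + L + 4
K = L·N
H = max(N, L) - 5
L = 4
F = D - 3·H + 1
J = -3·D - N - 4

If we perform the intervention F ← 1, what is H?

-1

The intervention breaks the incoming arrows to F: F = D - 3·H + 1 no longer applies, and F = 1.
H is not downstream of the intervention, so its value is determined by the original equations.
H = max(N, L) - 5  [with N=1, L=4]  = -1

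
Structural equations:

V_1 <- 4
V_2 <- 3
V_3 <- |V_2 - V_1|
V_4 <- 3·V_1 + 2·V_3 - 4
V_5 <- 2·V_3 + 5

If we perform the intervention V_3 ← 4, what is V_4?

The intervention breaks the incoming arrows to V_3: V_3 <- |V_2 - V_1| no longer applies, and V_3 = 4.
V_4 = 3·V_1 + 2·V_3 - 4  [with V_1=4, V_3=4]  = 16

16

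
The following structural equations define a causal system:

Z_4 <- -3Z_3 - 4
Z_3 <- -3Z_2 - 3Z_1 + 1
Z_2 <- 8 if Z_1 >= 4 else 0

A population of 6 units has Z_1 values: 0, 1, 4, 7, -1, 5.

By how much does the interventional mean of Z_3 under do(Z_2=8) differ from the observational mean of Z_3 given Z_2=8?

8

do(Z_2=8) breaks Z_2's dependence on Z_1. With Z_2=8 fixed, Z_3 across the units is -23, -26, -35, -44, -20, -38, mean -31.
Observing Z_2=8 restricts to units where Z_2's equation naturally yields 8: Z_1 ∈ {4, 7, 5}. In that subpopulation Z_3 = -35, -44, -38, mean -39.
Difference = -31 − (-39) = 8.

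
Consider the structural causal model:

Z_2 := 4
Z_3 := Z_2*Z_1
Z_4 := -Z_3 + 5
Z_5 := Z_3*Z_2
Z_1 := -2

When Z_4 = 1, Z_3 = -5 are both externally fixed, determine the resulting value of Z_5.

The joint intervention fixes Z_4 = 1, Z_3 = -5, removing each variable's own equation.
Z_5 = Z_3*Z_2  [with Z_3=-5, Z_2=4]  = -20

-20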